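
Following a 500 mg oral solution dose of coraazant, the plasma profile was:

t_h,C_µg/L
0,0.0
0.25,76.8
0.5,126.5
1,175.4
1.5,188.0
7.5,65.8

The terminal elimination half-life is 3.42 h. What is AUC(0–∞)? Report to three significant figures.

AUC = 1290 µg/L·h

Trapezoidal AUC_0→7.5:
  [0→0.25]: (0.0+76.8)/2 × 0.25 = 9.6
  [0.25→0.5]: (76.8+126.5)/2 × 0.25 = 25.4125
  [0.5→1]: (126.5+175.4)/2 × 0.5 = 75.475
  [1→1.5]: (175.4+188.0)/2 × 0.5 = 90.85
  [1.5→7.5]: (188.0+65.8)/2 × 6 = 761.4
  Sum = 962.7375 µg/L·h
k_e = ln2 / t½ = 0.693147 / 3.42 = 0.2027 h^-1
Extrapolated tail: C_last / k_e = 65.8 / 0.2027 = 324.618
AUC_0→∞ = 962.7375 + 324.618 = 1287.3555 µg/L·h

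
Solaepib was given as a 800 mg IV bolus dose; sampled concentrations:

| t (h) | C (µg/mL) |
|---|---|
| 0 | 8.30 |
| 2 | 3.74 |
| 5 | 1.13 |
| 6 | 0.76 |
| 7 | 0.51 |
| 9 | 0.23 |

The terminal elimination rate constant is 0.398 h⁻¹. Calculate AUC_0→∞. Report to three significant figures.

AUC = 22.2 µg/mL·h

Trapezoidal AUC_0→9:
  [0→2]: (8.30+3.74)/2 × 2 = 12.04
  [2→5]: (3.74+1.13)/2 × 3 = 7.305
  [5→6]: (1.13+0.76)/2 × 1 = 0.945
  [6→7]: (0.76+0.51)/2 × 1 = 0.635
  [7→9]: (0.51+0.23)/2 × 2 = 0.74
  Sum = 21.665 µg/mL·h
Extrapolated tail: C_last / k_e = 0.23 / 0.398 = 0.578
AUC_0→∞ = 21.665 + 0.578 = 22.243 µg/mL·h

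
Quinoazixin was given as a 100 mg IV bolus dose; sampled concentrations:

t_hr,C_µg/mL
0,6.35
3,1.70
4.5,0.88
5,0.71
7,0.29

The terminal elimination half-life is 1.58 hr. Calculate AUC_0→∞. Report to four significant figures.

AUC = 16.07 µg/mL·hr

Trapezoidal AUC_0→7:
  [0→3]: (6.35+1.70)/2 × 3 = 12.075
  [3→4.5]: (1.70+0.88)/2 × 1.5 = 1.935
  [4.5→5]: (0.88+0.71)/2 × 0.5 = 0.3975
  [5→7]: (0.71+0.29)/2 × 2 = 1.0
  Sum = 15.4075 µg/mL·hr
k_e = ln2 / t½ = 0.693147 / 1.58 = 0.4387 hr^-1
Extrapolated tail: C_last / k_e = 0.29 / 0.4387 = 0.661
AUC_0→∞ = 15.4075 + 0.661 = 16.0685 µg/mL·hr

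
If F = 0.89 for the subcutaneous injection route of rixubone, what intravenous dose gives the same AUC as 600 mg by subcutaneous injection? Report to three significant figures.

Systemic exposure from an extravascular dose = F × D_ev, so the equivalent IV dose is F × D_ev.
D_iv = F × D_ev = 0.89 × 600 = 534 mg

D_iv = 534 mg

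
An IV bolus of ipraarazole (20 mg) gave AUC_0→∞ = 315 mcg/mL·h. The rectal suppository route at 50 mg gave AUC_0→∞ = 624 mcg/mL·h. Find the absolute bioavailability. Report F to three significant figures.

F = 0.792

F = (AUC_ev / D_ev) / (AUC_iv / D_iv)
  = (624/50) / (315/20)
  = 12.48 / 15.75 = 0.7924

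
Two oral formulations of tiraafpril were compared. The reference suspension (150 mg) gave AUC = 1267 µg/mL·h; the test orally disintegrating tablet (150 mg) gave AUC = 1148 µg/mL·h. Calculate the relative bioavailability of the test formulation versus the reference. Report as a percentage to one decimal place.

F_rel = 90.6%

F_rel = (AUC_test/D_test) / (AUC_ref/D_ref)
      = (1148/150) / (1267/150)
      = 7.65333 / 8.44667 = 0.9061 = 90.61%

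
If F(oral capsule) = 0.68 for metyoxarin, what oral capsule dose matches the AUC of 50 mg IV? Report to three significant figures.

D_oral = 73.5 mg

For equal systemic exposure: F × D_ev = D_iv
D_ev = D_iv / F = 50 / 0.68 = 73.5294 mg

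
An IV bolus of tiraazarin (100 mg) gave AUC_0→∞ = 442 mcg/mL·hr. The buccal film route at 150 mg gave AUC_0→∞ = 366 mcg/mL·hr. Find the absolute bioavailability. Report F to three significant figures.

F = (AUC_ev / D_ev) / (AUC_iv / D_iv)
  = (366/150) / (442/100)
  = 2.44 / 4.42 = 0.5520

F = 0.552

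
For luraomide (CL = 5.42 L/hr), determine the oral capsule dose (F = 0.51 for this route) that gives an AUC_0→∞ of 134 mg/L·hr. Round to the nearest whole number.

Dose = CL × AUC_0→∞ / F
     = 5.42 × 134 / 0.51 = 1424.08 mg

Dose = 1424 mg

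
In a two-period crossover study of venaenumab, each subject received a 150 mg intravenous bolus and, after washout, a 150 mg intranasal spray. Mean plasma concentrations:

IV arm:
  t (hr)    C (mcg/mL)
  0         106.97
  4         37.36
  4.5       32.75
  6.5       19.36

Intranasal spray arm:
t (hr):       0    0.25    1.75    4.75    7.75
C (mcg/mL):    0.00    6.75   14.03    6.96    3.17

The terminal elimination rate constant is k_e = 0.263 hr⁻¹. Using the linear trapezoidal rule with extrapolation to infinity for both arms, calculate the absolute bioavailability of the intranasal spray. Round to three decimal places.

F = 0.174

Trapezoidal AUC_0→6.5 (IV):
  [0→4]: (106.97+37.36)/2 × 4 = 288.66
  [4→4.5]: (37.36+32.75)/2 × 0.5 = 17.5275
  [4.5→6.5]: (32.75+19.36)/2 × 2 = 52.11
  Sum = 358.2975 mcg/mL·hr
IV tail: 19.36/0.263 = 73.612; AUC_iv,0→∞ = 358.2975 + 73.612 = 431.9095 mcg/mL·hr
Trapezoidal AUC_0→7.75 (intranasal spray):
  [0→0.25]: (0.00+6.75)/2 × 0.25 = 0.84375
  [0.25→1.75]: (6.75+14.03)/2 × 1.5 = 15.585
  [1.75→4.75]: (14.03+6.96)/2 × 3 = 31.485
  [4.75→7.75]: (6.96+3.17)/2 × 3 = 15.195
  Sum = 63.10875 mcg/mL·hr
intranasal spray tail: 3.17/0.263 = 12.053; AUC_ev,0→∞ = 63.10875 + 12.053 = 75.16175 mcg/mL·hr
F = (AUC_ev/D_ev)/(AUC_iv/D_iv) = (75.16175/150)/(431.9095/150) = 0.501078/2.8794 = 0.1740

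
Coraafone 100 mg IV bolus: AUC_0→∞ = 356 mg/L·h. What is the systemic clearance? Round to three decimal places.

CL = Dose_iv / AUC_0→∞
   = 100 / 356 = 0.280899 L/h

CL = 0.281 L/h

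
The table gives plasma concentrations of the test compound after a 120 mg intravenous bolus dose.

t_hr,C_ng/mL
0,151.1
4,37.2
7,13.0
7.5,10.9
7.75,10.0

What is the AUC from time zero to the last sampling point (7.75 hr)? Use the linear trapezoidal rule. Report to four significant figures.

AUC = 460.5 ng/mL·hr

Trapezoidal AUC_0→7.75:
  [0→4]: (151.1+37.2)/2 × 4 = 376.6
  [4→7]: (37.2+13.0)/2 × 3 = 75.3
  [7→7.5]: (13.0+10.9)/2 × 0.5 = 5.975
  [7.5→7.75]: (10.9+10.0)/2 × 0.25 = 2.6125
  Sum = 460.4875 ng/mL·hr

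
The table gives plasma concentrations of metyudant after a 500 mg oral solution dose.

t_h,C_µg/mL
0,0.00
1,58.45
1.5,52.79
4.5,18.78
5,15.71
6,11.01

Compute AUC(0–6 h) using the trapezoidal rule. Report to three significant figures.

Trapezoidal AUC_0→6:
  [0→1]: (0.00+58.45)/2 × 1 = 29.225
  [1→1.5]: (58.45+52.79)/2 × 0.5 = 27.81
  [1.5→4.5]: (52.79+18.78)/2 × 3 = 107.355
  [4.5→5]: (18.78+15.71)/2 × 0.5 = 8.6225
  [5→6]: (15.71+11.01)/2 × 1 = 13.36
  Sum = 186.3725 µg/mL·h

AUC = 186 µg/mL·h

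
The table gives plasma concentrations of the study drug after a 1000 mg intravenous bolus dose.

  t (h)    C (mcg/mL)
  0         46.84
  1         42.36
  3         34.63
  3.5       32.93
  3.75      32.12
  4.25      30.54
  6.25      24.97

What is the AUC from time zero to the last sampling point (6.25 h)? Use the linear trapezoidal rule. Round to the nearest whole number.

Trapezoidal AUC_0→6.25:
  [0→1]: (46.84+42.36)/2 × 1 = 44.6
  [1→3]: (42.36+34.63)/2 × 2 = 76.99
  [3→3.5]: (34.63+32.93)/2 × 0.5 = 16.89
  [3.5→3.75]: (32.93+32.12)/2 × 0.25 = 8.13125
  [3.75→4.25]: (32.12+30.54)/2 × 0.5 = 15.665
  [4.25→6.25]: (30.54+24.97)/2 × 2 = 55.51
  Sum = 217.78625 mcg/mL·h

AUC = 218 mcg/mL·h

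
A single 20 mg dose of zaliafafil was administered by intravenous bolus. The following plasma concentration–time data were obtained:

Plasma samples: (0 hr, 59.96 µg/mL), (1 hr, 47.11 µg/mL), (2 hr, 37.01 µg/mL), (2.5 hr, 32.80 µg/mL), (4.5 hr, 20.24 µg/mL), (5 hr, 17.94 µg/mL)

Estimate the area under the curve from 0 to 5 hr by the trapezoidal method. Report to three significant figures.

Trapezoidal AUC_0→5:
  [0→1]: (59.96+47.11)/2 × 1 = 53.535
  [1→2]: (47.11+37.01)/2 × 1 = 42.06
  [2→2.5]: (37.01+32.80)/2 × 0.5 = 17.4525
  [2.5→4.5]: (32.80+20.24)/2 × 2 = 53.04
  [4.5→5]: (20.24+17.94)/2 × 0.5 = 9.545
  Sum = 175.6325 µg/mL·hr

AUC = 176 µg/mL·hr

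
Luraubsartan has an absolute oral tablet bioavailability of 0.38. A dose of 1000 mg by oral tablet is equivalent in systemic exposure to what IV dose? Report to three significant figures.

Systemic exposure from an extravascular dose = F × D_ev, so the equivalent IV dose is F × D_ev.
D_iv = F × D_ev = 0.38 × 1000 = 380 mg

D_iv = 380 mg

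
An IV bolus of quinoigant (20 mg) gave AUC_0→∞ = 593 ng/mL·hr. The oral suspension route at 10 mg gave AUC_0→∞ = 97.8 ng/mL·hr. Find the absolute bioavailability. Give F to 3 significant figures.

F = (AUC_ev / D_ev) / (AUC_iv / D_iv)
  = (97.8/10) / (593/20)
  = 9.78 / 29.65 = 0.3298

F = 0.330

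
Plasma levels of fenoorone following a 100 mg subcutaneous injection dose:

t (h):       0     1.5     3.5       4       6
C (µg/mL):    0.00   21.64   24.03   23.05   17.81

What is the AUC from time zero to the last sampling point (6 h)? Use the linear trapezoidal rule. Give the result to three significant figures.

Trapezoidal AUC_0→6:
  [0→1.5]: (0.00+21.64)/2 × 1.5 = 16.23
  [1.5→3.5]: (21.64+24.03)/2 × 2 = 45.67
  [3.5→4]: (24.03+23.05)/2 × 0.5 = 11.77
  [4→6]: (23.05+17.81)/2 × 2 = 40.86
  Sum = 114.53 µg/mL·h

AUC = 115 µg/mL·h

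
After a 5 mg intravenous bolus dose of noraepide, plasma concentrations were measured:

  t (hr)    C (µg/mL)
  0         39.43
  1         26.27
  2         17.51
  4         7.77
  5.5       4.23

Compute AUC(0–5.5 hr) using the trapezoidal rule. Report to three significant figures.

AUC = 89.0 µg/mL·hr

Trapezoidal AUC_0→5.5:
  [0→1]: (39.43+26.27)/2 × 1 = 32.85
  [1→2]: (26.27+17.51)/2 × 1 = 21.89
  [2→4]: (17.51+7.77)/2 × 2 = 25.28
  [4→5.5]: (7.77+4.23)/2 × 1.5 = 9.0
  Sum = 89.02 µg/mL·hr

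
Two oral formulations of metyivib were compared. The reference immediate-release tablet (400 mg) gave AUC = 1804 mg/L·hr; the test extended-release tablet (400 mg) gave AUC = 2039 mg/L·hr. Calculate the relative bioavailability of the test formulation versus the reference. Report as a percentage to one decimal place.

F_rel = (AUC_test/D_test) / (AUC_ref/D_ref)
      = (2039/400) / (1804/400)
      = 5.0975 / 4.51 = 1.1303 = 113.03%

F_rel = 113.0%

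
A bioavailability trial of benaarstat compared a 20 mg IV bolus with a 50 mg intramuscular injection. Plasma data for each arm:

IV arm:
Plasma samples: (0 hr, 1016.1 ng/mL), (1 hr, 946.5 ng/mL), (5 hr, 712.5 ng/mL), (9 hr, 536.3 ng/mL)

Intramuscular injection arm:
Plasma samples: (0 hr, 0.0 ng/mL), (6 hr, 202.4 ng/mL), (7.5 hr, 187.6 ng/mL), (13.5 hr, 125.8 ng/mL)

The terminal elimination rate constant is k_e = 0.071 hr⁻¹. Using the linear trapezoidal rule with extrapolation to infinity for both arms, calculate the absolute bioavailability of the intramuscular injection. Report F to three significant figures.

F = 0.101

Trapezoidal AUC_0→9 (IV):
  [0→1]: (1016.1+946.5)/2 × 1 = 981.3
  [1→5]: (946.5+712.5)/2 × 4 = 3318.0
  [5→9]: (712.5+536.3)/2 × 4 = 2497.6
  Sum = 6796.9 ng/mL·hr
IV tail: 536.3/0.071 = 7553.521; AUC_iv,0→∞ = 6796.9 + 7553.521 = 14350.421 ng/mL·hr
Trapezoidal AUC_0→13.5 (intramuscular injection):
  [0→6]: (0.0+202.4)/2 × 6 = 607.2
  [6→7.5]: (202.4+187.6)/2 × 1.5 = 292.5
  [7.5→13.5]: (187.6+125.8)/2 × 6 = 940.2
  Sum = 1839.9 ng/mL·hr
intramuscular injection tail: 125.8/0.071 = 1771.831; AUC_ev,0→∞ = 1839.9 + 1771.831 = 3611.731 ng/mL·hr
F = (AUC_ev/D_ev)/(AUC_iv/D_iv) = (3611.731/50)/(14350.421/20) = 72.23462/717.52105 = 0.1007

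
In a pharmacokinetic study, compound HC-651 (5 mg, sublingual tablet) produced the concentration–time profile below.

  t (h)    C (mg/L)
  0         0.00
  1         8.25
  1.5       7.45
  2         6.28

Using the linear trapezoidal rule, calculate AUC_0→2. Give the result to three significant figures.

Trapezoidal AUC_0→2:
  [0→1]: (0.00+8.25)/2 × 1 = 4.125
  [1→1.5]: (8.25+7.45)/2 × 0.5 = 3.925
  [1.5→2]: (7.45+6.28)/2 × 0.5 = 3.4325
  Sum = 11.4825 mg/L·h

AUC = 11.5 mg/L·h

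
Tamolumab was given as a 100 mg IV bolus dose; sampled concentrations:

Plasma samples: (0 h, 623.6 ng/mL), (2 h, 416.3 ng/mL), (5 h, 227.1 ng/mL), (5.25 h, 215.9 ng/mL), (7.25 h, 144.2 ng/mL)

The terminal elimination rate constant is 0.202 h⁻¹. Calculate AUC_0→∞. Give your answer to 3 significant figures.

Trapezoidal AUC_0→7.25:
  [0→2]: (623.6+416.3)/2 × 2 = 1039.9
  [2→5]: (416.3+227.1)/2 × 3 = 965.1
  [5→5.25]: (227.1+215.9)/2 × 0.25 = 55.375
  [5.25→7.25]: (215.9+144.2)/2 × 2 = 360.1
  Sum = 2420.475 ng/mL·h
Extrapolated tail: C_last / k_e = 144.2 / 0.202 = 713.861
AUC_0→∞ = 2420.475 + 713.861 = 3134.336 ng/mL·h

AUC = 3130 ng/mL·h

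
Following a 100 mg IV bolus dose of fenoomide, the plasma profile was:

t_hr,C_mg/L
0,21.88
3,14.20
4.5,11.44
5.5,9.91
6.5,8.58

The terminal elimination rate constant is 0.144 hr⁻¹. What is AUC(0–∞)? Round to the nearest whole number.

Trapezoidal AUC_0→6.5:
  [0→3]: (21.88+14.20)/2 × 3 = 54.12
  [3→4.5]: (14.20+11.44)/2 × 1.5 = 19.23
  [4.5→5.5]: (11.44+9.91)/2 × 1 = 10.675
  [5.5→6.5]: (9.91+8.58)/2 × 1 = 9.245
  Sum = 93.27 mg/L·hr
Extrapolated tail: C_last / k_e = 8.58 / 0.144 = 59.583
AUC_0→∞ = 93.27 + 59.583 = 152.853 mg/L·hr

AUC = 153 mg/L·hr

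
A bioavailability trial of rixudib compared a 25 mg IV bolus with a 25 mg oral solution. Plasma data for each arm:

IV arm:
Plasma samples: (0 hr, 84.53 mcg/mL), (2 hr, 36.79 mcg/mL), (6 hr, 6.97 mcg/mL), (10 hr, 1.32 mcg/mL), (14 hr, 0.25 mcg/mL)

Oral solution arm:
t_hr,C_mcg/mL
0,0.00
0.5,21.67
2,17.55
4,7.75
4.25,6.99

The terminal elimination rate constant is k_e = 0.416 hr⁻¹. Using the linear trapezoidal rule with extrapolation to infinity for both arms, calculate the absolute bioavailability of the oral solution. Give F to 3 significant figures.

Trapezoidal AUC_0→14 (IV):
  [0→2]: (84.53+36.79)/2 × 2 = 121.32
  [2→6]: (36.79+6.97)/2 × 4 = 87.52
  [6→10]: (6.97+1.32)/2 × 4 = 16.58
  [10→14]: (1.32+0.25)/2 × 4 = 3.14
  Sum = 228.56 mcg/mL·hr
IV tail: 0.25/0.416 = 0.601; AUC_iv,0→∞ = 228.56 + 0.601 = 229.161 mcg/mL·hr
Trapezoidal AUC_0→4.25 (oral solution):
  [0→0.5]: (0.00+21.67)/2 × 0.5 = 5.4175
  [0.5→2]: (21.67+17.55)/2 × 1.5 = 29.415
  [2→4]: (17.55+7.75)/2 × 2 = 25.3
  [4→4.25]: (7.75+6.99)/2 × 0.25 = 1.8425
  Sum = 61.975 mcg/mL·hr
oral solution tail: 6.99/0.416 = 16.803; AUC_ev,0→∞ = 61.975 + 16.803 = 78.778 mcg/mL·hr
F = (AUC_ev/D_ev)/(AUC_iv/D_iv) = (78.778/25)/(229.161/25) = 3.15112/9.16644 = 0.3438

F = 0.344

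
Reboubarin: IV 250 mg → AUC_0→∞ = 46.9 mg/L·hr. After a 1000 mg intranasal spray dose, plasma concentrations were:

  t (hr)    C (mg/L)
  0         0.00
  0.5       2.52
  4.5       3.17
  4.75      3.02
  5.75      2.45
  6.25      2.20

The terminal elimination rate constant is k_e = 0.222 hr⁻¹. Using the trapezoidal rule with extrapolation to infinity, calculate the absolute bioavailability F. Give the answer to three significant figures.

F = 0.142

Trapezoidal AUC_0→6.25 (intranasal spray):
  [0→0.5]: (0.00+2.52)/2 × 0.5 = 0.63
  [0.5→4.5]: (2.52+3.17)/2 × 4 = 11.38
  [4.5→4.75]: (3.17+3.02)/2 × 0.25 = 0.77375
  [4.75→5.75]: (3.02+2.45)/2 × 1 = 2.735
  [5.75→6.25]: (2.45+2.20)/2 × 0.5 = 1.1625
  Sum = 16.68125 mg/L·hr
Tail: C_last/k_e = 2.20/0.222 = 9.910
AUC_0→∞ (intranasal spray) = 16.68125 + 9.910 = 26.59125 mg/L·hr
F = (AUC_ev/D_ev)/(AUC_iv/D_iv) = (26.59125/1000)/(46.9/250) = 0.02659125/0.1876 = 0.1417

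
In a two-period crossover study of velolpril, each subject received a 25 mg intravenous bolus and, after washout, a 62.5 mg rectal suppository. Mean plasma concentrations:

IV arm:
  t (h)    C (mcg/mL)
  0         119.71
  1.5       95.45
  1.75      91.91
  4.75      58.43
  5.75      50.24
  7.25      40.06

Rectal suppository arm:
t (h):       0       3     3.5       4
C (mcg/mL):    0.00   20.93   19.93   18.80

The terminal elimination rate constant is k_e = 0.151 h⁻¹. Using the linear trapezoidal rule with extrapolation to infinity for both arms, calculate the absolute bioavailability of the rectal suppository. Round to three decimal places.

F = 0.088

Trapezoidal AUC_0→7.25 (IV):
  [0→1.5]: (119.71+95.45)/2 × 1.5 = 161.37
  [1.5→1.75]: (95.45+91.91)/2 × 0.25 = 23.42
  [1.75→4.75]: (91.91+58.43)/2 × 3 = 225.51
  [4.75→5.75]: (58.43+50.24)/2 × 1 = 54.335
  [5.75→7.25]: (50.24+40.06)/2 × 1.5 = 67.725
  Sum = 532.36 mcg/mL·h
IV tail: 40.06/0.151 = 265.298; AUC_iv,0→∞ = 532.36 + 265.298 = 797.658 mcg/mL·h
Trapezoidal AUC_0→4 (rectal suppository):
  [0→3]: (0.00+20.93)/2 × 3 = 31.395
  [3→3.5]: (20.93+19.93)/2 × 0.5 = 10.215
  [3.5→4]: (19.93+18.80)/2 × 0.5 = 9.6825
  Sum = 51.2925 mcg/mL·h
rectal suppository tail: 18.80/0.151 = 124.503; AUC_ev,0→∞ = 51.2925 + 124.503 = 175.7955 mcg/mL·h
F = (AUC_ev/D_ev)/(AUC_iv/D_iv) = (175.7955/62.5)/(797.658/25) = 2.812728/31.90632 = 0.0882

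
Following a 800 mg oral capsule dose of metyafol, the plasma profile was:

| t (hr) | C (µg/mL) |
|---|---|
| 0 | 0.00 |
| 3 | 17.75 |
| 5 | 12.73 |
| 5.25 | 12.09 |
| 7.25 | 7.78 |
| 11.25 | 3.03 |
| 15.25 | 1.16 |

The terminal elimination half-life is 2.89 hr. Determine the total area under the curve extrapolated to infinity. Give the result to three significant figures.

Trapezoidal AUC_0→15.25:
  [0→3]: (0.00+17.75)/2 × 3 = 26.625
  [3→5]: (17.75+12.73)/2 × 2 = 30.48
  [5→5.25]: (12.73+12.09)/2 × 0.25 = 3.1025
  [5.25→7.25]: (12.09+7.78)/2 × 2 = 19.87
  [7.25→11.25]: (7.78+3.03)/2 × 4 = 21.62
  [11.25→15.25]: (3.03+1.16)/2 × 4 = 8.38
  Sum = 110.0775 µg/mL·hr
k_e = ln2 / t½ = 0.693147 / 2.89 = 0.2398 hr^-1
Extrapolated tail: C_last / k_e = 1.16 / 0.2398 = 4.837
AUC_0→∞ = 110.0775 + 4.837 = 114.9145 µg/mL·hr

AUC = 115 µg/mL·hr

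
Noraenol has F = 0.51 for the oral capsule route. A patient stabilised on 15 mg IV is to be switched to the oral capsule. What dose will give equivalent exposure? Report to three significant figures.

For equal systemic exposure: F × D_ev = D_iv
D_ev = D_iv / F = 15 / 0.51 = 29.4118 mg

D_oral = 29.4 mg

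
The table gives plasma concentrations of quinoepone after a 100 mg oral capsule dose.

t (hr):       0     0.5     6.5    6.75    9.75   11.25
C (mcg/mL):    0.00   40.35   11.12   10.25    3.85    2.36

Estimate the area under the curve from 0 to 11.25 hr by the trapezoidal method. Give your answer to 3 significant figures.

AUC = 193 mcg/mL·hr

Trapezoidal AUC_0→11.25:
  [0→0.5]: (0.00+40.35)/2 × 0.5 = 10.0875
  [0.5→6.5]: (40.35+11.12)/2 × 6 = 154.41
  [6.5→6.75]: (11.12+10.25)/2 × 0.25 = 2.67125
  [6.75→9.75]: (10.25+3.85)/2 × 3 = 21.15
  [9.75→11.25]: (3.85+2.36)/2 × 1.5 = 4.6575
  Sum = 192.97625 mcg/mL·hr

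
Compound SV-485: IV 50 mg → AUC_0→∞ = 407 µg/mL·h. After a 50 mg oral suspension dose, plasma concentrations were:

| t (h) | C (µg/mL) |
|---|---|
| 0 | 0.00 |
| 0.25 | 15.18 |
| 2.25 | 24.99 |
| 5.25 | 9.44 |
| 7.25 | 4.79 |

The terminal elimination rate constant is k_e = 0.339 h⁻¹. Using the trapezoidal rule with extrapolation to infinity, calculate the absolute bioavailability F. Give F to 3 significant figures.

F = 0.300

Trapezoidal AUC_0→7.25 (oral suspension):
  [0→0.25]: (0.00+15.18)/2 × 0.25 = 1.8975
  [0.25→2.25]: (15.18+24.99)/2 × 2 = 40.17
  [2.25→5.25]: (24.99+9.44)/2 × 3 = 51.645
  [5.25→7.25]: (9.44+4.79)/2 × 2 = 14.23
  Sum = 107.9425 µg/mL·h
Tail: C_last/k_e = 4.79/0.339 = 14.130
AUC_0→∞ (oral suspension) = 107.9425 + 14.130 = 122.0725 µg/mL·h
F = (AUC_ev/D_ev)/(AUC_iv/D_iv) = (122.0725/50)/(407/50) = 2.44145/8.14 = 0.2999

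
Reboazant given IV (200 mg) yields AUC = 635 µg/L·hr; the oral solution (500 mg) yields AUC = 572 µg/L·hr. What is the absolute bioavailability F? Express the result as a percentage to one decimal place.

F = 36.0%

F = (AUC_ev / D_ev) / (AUC_iv / D_iv)
  = (572/500) / (635/200)
  = 1.144 / 3.175 = 0.3603
  = 36.03%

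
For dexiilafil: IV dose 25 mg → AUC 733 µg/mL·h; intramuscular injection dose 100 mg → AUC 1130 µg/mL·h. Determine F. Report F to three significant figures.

F = 0.385

F = (AUC_ev / D_ev) / (AUC_iv / D_iv)
  = (1130/100) / (733/25)
  = 11.3 / 29.32 = 0.3854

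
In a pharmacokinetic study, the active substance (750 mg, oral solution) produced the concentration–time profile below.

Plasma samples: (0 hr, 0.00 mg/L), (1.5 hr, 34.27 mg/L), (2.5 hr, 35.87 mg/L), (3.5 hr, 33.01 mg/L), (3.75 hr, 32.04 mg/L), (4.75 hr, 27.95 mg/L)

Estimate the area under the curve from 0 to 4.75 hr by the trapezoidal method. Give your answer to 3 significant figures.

Trapezoidal AUC_0→4.75:
  [0→1.5]: (0.00+34.27)/2 × 1.5 = 25.7025
  [1.5→2.5]: (34.27+35.87)/2 × 1 = 35.07
  [2.5→3.5]: (35.87+33.01)/2 × 1 = 34.44
  [3.5→3.75]: (33.01+32.04)/2 × 0.25 = 8.13125
  [3.75→4.75]: (32.04+27.95)/2 × 1 = 29.995
  Sum = 133.33875 mg/L·hr

AUC = 133 mg/L·hr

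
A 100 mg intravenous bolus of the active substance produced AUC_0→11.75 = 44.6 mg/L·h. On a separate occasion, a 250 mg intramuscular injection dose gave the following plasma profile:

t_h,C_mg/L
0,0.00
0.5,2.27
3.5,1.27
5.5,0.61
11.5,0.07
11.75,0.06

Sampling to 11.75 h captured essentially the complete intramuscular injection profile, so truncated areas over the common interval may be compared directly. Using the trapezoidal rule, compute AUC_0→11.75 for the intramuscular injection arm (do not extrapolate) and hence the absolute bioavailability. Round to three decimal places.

F = 0.088

Trapezoidal AUC_0→11.75 (intramuscular injection):
  [0→0.5]: (0.00+2.27)/2 × 0.5 = 0.5675
  [0.5→3.5]: (2.27+1.27)/2 × 3 = 5.31
  [3.5→5.5]: (1.27+0.61)/2 × 2 = 1.88
  [5.5→11.5]: (0.61+0.07)/2 × 6 = 2.04
  [11.5→11.75]: (0.07+0.06)/2 × 0.25 = 0.01625
  Sum = 9.81375 mg/L·h
F = (AUC_ev/D_ev)/(AUC_iv/D_iv) = (9.81375/250)/(44.6/100) = 0.039255/0.446 = 0.0880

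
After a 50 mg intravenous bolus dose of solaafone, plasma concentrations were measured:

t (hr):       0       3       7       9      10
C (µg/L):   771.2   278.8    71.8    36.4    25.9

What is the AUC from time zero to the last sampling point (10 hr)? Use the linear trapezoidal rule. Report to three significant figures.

AUC = 2420 µg/L·hr

Trapezoidal AUC_0→10:
  [0→3]: (771.2+278.8)/2 × 3 = 1575.0
  [3→7]: (278.8+71.8)/2 × 4 = 701.2
  [7→9]: (71.8+36.4)/2 × 2 = 108.2
  [9→10]: (36.4+25.9)/2 × 1 = 31.15
  Sum = 2415.55 µg/L·hr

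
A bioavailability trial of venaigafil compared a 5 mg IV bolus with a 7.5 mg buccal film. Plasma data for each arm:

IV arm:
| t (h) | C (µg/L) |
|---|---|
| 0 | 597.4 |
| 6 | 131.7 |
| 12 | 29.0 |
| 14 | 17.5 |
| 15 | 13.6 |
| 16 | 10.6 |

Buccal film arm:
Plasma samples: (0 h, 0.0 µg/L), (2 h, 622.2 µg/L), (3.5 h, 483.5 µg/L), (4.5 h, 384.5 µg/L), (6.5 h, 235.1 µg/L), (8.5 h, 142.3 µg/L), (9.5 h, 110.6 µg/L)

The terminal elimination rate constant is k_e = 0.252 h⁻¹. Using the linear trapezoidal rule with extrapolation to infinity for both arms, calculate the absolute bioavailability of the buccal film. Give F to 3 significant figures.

Trapezoidal AUC_0→16 (IV):
  [0→6]: (597.4+131.7)/2 × 6 = 2187.3
  [6→12]: (131.7+29.0)/2 × 6 = 482.1
  [12→14]: (29.0+17.5)/2 × 2 = 46.5
  [14→15]: (17.5+13.6)/2 × 1 = 15.55
  [15→16]: (13.6+10.6)/2 × 1 = 12.1
  Sum = 2743.55 µg/L·h
IV tail: 10.6/0.252 = 42.063; AUC_iv,0→∞ = 2743.55 + 42.063 = 2785.613 µg/L·h
Trapezoidal AUC_0→9.5 (buccal film):
  [0→2]: (0.0+622.2)/2 × 2 = 622.2
  [2→3.5]: (622.2+483.5)/2 × 1.5 = 829.275
  [3.5→4.5]: (483.5+384.5)/2 × 1 = 434.0
  [4.5→6.5]: (384.5+235.1)/2 × 2 = 619.6
  [6.5→8.5]: (235.1+142.3)/2 × 2 = 377.4
  [8.5→9.5]: (142.3+110.6)/2 × 1 = 126.45
  Sum = 3008.925 µg/L·h
buccal film tail: 110.6/0.252 = 438.889; AUC_ev,0→∞ = 3008.925 + 438.889 = 3447.814 µg/L·h
F = (AUC_ev/D_ev)/(AUC_iv/D_iv) = (3447.814/7.5)/(2785.613/5) = 459.709/557.1226 = 0.8251

F = 0.825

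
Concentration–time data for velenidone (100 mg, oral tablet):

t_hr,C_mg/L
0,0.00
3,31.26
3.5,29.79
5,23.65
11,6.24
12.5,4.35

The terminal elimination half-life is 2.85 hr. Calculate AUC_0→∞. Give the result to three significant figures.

Trapezoidal AUC_0→12.5:
  [0→3]: (0.00+31.26)/2 × 3 = 46.89
  [3→3.5]: (31.26+29.79)/2 × 0.5 = 15.2625
  [3.5→5]: (29.79+23.65)/2 × 1.5 = 40.08
  [5→11]: (23.65+6.24)/2 × 6 = 89.67
  [11→12.5]: (6.24+4.35)/2 × 1.5 = 7.9425
  Sum = 199.845 mg/L·hr
k_e = ln2 / t½ = 0.693147 / 2.85 = 0.2432 hr^-1
Extrapolated tail: C_last / k_e = 4.35 / 0.2432 = 17.887
AUC_0→∞ = 199.845 + 17.887 = 217.732 mg/L·hr

AUC = 218 mg/L·hr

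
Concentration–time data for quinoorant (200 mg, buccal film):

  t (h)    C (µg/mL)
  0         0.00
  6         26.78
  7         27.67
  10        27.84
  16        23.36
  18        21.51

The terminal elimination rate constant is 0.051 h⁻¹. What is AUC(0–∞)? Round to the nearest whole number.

Trapezoidal AUC_0→18:
  [0→6]: (0.00+26.78)/2 × 6 = 80.34
  [6→7]: (26.78+27.67)/2 × 1 = 27.225
  [7→10]: (27.67+27.84)/2 × 3 = 83.265
  [10→16]: (27.84+23.36)/2 × 6 = 153.6
  [16→18]: (23.36+21.51)/2 × 2 = 44.87
  Sum = 389.3 µg/mL·h
Extrapolated tail: C_last / k_e = 21.51 / 0.051 = 421.765
AUC_0→∞ = 389.3 + 421.765 = 811.065 µg/mL·h

AUC = 811 µg/mL·h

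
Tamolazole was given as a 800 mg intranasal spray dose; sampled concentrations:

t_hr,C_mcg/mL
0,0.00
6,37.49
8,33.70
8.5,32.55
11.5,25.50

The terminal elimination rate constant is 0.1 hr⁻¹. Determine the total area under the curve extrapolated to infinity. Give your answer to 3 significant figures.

AUC = 542 mcg/mL·hr

Trapezoidal AUC_0→11.5:
  [0→6]: (0.00+37.49)/2 × 6 = 112.47
  [6→8]: (37.49+33.70)/2 × 2 = 71.19
  [8→8.5]: (33.70+32.55)/2 × 0.5 = 16.5625
  [8.5→11.5]: (32.55+25.50)/2 × 3 = 87.075
  Sum = 287.2975 mcg/mL·hr
Extrapolated tail: C_last / k_e = 25.50 / 0.1 = 255.000
AUC_0→∞ = 287.2975 + 255.000 = 542.2975 mcg/mL·hr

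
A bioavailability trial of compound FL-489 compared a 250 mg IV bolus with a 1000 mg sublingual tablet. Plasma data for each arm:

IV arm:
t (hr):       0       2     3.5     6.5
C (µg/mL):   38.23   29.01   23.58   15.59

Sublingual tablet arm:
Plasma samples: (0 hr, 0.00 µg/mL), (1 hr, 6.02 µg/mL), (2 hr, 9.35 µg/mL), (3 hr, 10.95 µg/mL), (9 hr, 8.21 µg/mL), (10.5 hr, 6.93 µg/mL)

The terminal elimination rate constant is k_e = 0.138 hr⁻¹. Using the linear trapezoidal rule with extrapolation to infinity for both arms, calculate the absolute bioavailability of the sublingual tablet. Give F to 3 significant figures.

Trapezoidal AUC_0→6.5 (IV):
  [0→2]: (38.23+29.01)/2 × 2 = 67.24
  [2→3.5]: (29.01+23.58)/2 × 1.5 = 39.4425
  [3.5→6.5]: (23.58+15.59)/2 × 3 = 58.755
  Sum = 165.4375 µg/mL·hr
IV tail: 15.59/0.138 = 112.971; AUC_iv,0→∞ = 165.4375 + 112.971 = 278.4085 µg/mL·hr
Trapezoidal AUC_0→10.5 (sublingual tablet):
  [0→1]: (0.00+6.02)/2 × 1 = 3.01
  [1→2]: (6.02+9.35)/2 × 1 = 7.685
  [2→3]: (9.35+10.95)/2 × 1 = 10.15
  [3→9]: (10.95+8.21)/2 × 6 = 57.48
  [9→10.5]: (8.21+6.93)/2 × 1.5 = 11.355
  Sum = 89.68 µg/mL·hr
sublingual tablet tail: 6.93/0.138 = 50.217; AUC_ev,0→∞ = 89.68 + 50.217 = 139.897 µg/mL·hr
F = (AUC_ev/D_ev)/(AUC_iv/D_iv) = (139.897/1000)/(278.4085/250) = 0.139897/1.113634 = 0.1256

F = 0.126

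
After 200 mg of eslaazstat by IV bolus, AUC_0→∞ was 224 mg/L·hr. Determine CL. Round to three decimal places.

CL = Dose_iv / AUC_0→∞
   = 200 / 224 = 0.892857 L/hr

CL = 0.893 L/hr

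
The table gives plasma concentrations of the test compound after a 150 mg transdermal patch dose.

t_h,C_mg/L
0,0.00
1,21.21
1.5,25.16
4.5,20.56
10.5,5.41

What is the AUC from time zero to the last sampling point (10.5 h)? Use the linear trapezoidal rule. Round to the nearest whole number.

AUC = 169 mg/L·h

Trapezoidal AUC_0→10.5:
  [0→1]: (0.00+21.21)/2 × 1 = 10.605
  [1→1.5]: (21.21+25.16)/2 × 0.5 = 11.5925
  [1.5→4.5]: (25.16+20.56)/2 × 3 = 68.58
  [4.5→10.5]: (20.56+5.41)/2 × 6 = 77.91
  Sum = 168.6875 mg/L·h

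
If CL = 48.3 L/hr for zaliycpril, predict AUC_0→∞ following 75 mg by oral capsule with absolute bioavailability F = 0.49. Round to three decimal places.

AUC_0→∞ = F × Dose / CL
        = 0.49 × 75 / 48.3 = 0.76087 mg/L·hr

AUC = 0.761 mg/L·hr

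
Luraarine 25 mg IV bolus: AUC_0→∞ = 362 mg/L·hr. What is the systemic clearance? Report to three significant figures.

CL = 0.0691 L/hr

CL = Dose_iv / AUC_0→∞
   = 25 / 362 = 0.0690608 L/hr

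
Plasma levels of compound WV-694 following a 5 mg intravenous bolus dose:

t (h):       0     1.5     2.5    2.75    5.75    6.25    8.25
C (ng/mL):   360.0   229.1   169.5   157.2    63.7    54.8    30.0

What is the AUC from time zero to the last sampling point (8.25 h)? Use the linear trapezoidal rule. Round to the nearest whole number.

Trapezoidal AUC_0→8.25:
  [0→1.5]: (360.0+229.1)/2 × 1.5 = 441.825
  [1.5→2.5]: (229.1+169.5)/2 × 1 = 199.3
  [2.5→2.75]: (169.5+157.2)/2 × 0.25 = 40.8375
  [2.75→5.75]: (157.2+63.7)/2 × 3 = 331.35
  [5.75→6.25]: (63.7+54.8)/2 × 0.5 = 29.625
  [6.25→8.25]: (54.8+30.0)/2 × 2 = 84.8
  Sum = 1127.7375 ng/mL·h

AUC = 1128 ng/mL·h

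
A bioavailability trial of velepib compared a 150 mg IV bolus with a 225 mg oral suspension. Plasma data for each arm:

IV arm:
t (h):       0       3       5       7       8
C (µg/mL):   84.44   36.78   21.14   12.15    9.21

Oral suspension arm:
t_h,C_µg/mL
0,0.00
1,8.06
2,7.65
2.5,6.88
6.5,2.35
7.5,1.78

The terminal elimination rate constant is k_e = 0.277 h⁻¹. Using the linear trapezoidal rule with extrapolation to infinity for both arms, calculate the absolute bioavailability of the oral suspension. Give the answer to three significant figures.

F = 0.0893

Trapezoidal AUC_0→8 (IV):
  [0→3]: (84.44+36.78)/2 × 3 = 181.83
  [3→5]: (36.78+21.14)/2 × 2 = 57.92
  [5→7]: (21.14+12.15)/2 × 2 = 33.29
  [7→8]: (12.15+9.21)/2 × 1 = 10.68
  Sum = 283.72 µg/mL·h
IV tail: 9.21/0.277 = 33.249; AUC_iv,0→∞ = 283.72 + 33.249 = 316.969 µg/mL·h
Trapezoidal AUC_0→7.5 (oral suspension):
  [0→1]: (0.00+8.06)/2 × 1 = 4.03
  [1→2]: (8.06+7.65)/2 × 1 = 7.855
  [2→2.5]: (7.65+6.88)/2 × 0.5 = 3.6325
  [2.5→6.5]: (6.88+2.35)/2 × 4 = 18.46
  [6.5→7.5]: (2.35+1.78)/2 × 1 = 2.065
  Sum = 36.0425 µg/mL·h
oral suspension tail: 1.78/0.277 = 6.426; AUC_ev,0→∞ = 36.0425 + 6.426 = 42.4685 µg/mL·h
F = (AUC_ev/D_ev)/(AUC_iv/D_iv) = (42.4685/225)/(316.969/150) = 0.188749/2.11313 = 0.0893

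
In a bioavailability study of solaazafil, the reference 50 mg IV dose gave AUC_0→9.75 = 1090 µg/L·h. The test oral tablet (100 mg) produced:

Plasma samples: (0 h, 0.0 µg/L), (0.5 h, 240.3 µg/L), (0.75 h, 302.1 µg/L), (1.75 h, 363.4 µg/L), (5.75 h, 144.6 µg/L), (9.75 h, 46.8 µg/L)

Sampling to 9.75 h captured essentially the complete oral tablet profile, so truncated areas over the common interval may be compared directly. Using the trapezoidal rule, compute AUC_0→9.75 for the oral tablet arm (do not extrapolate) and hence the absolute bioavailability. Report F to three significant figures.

F = 0.853

Trapezoidal AUC_0→9.75 (oral tablet):
  [0→0.5]: (0.0+240.3)/2 × 0.5 = 60.075
  [0.5→0.75]: (240.3+302.1)/2 × 0.25 = 67.8
  [0.75→1.75]: (302.1+363.4)/2 × 1 = 332.75
  [1.75→5.75]: (363.4+144.6)/2 × 4 = 1016.0
  [5.75→9.75]: (144.6+46.8)/2 × 4 = 382.8
  Sum = 1859.425 µg/L·h
F = (AUC_ev/D_ev)/(AUC_iv/D_iv) = (1859.425/100)/(1090/50) = 18.59425/21.8 = 0.8529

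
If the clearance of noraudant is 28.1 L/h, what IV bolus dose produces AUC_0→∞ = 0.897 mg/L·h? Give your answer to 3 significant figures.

Dose_iv = CL × AUC_0→∞
     = 28.1 × 0.897 = 25.2057 mg

Dose = 25.2 mg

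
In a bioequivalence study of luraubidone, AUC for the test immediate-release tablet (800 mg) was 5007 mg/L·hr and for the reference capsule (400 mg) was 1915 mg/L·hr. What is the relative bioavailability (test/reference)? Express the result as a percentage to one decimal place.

F_rel = 130.7%

F_rel = (AUC_test/D_test) / (AUC_ref/D_ref)
      = (5007/800) / (1915/400)
      = 6.25875 / 4.7875 = 1.3073 = 130.73%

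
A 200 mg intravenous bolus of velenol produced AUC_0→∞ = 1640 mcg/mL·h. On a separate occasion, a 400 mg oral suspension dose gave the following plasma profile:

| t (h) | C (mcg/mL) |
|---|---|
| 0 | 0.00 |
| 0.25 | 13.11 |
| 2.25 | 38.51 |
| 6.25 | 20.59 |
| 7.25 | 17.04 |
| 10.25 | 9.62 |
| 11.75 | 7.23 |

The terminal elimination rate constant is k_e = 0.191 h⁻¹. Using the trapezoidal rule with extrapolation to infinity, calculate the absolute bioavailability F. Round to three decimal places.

Trapezoidal AUC_0→11.75 (oral suspension):
  [0→0.25]: (0.00+13.11)/2 × 0.25 = 1.63875
  [0.25→2.25]: (13.11+38.51)/2 × 2 = 51.62
  [2.25→6.25]: (38.51+20.59)/2 × 4 = 118.2
  [6.25→7.25]: (20.59+17.04)/2 × 1 = 18.815
  [7.25→10.25]: (17.04+9.62)/2 × 3 = 39.99
  [10.25→11.75]: (9.62+7.23)/2 × 1.5 = 12.6375
  Sum = 242.90125 mcg/mL·h
Tail: C_last/k_e = 7.23/0.191 = 37.853
AUC_0→∞ (oral suspension) = 242.90125 + 37.853 = 280.75425 mcg/mL·h
F = (AUC_ev/D_ev)/(AUC_iv/D_iv) = (280.75425/400)/(1640/200) = 0.701886/8.2 = 0.0856

F = 0.086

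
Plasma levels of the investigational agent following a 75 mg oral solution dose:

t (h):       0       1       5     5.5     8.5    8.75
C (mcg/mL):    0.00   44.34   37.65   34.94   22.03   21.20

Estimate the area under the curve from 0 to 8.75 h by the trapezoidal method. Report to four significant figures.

AUC = 295.2 mcg/mL·h

Trapezoidal AUC_0→8.75:
  [0→1]: (0.00+44.34)/2 × 1 = 22.17
  [1→5]: (44.34+37.65)/2 × 4 = 163.98
  [5→5.5]: (37.65+34.94)/2 × 0.5 = 18.1475
  [5.5→8.5]: (34.94+22.03)/2 × 3 = 85.455
  [8.5→8.75]: (22.03+21.20)/2 × 0.25 = 5.40375
  Sum = 295.15625 mcg/mL·h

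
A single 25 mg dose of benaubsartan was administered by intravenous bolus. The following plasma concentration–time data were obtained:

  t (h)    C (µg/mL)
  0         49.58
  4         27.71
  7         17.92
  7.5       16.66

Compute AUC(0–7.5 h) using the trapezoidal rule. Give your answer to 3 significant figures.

AUC = 232 µg/mL·h

Trapezoidal AUC_0→7.5:
  [0→4]: (49.58+27.71)/2 × 4 = 154.58
  [4→7]: (27.71+17.92)/2 × 3 = 68.445
  [7→7.5]: (17.92+16.66)/2 × 0.5 = 8.645
  Sum = 231.67 µg/mL·h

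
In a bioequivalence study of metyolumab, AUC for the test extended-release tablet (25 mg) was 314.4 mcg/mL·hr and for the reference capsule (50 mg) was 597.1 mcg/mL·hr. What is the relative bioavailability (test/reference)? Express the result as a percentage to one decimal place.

F_rel = 105.3%

F_rel = (AUC_test/D_test) / (AUC_ref/D_ref)
      = (314.4/25) / (597.1/50)
      = 12.576 / 11.942 = 1.0531 = 105.31%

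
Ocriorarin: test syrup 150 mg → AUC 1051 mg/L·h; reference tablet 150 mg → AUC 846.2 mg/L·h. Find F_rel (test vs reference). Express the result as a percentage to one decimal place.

F_rel = (AUC_test/D_test) / (AUC_ref/D_ref)
      = (1051/150) / (846.2/150)
      = 7.00667 / 5.64133 = 1.2420 = 124.20%

F_rel = 124.2%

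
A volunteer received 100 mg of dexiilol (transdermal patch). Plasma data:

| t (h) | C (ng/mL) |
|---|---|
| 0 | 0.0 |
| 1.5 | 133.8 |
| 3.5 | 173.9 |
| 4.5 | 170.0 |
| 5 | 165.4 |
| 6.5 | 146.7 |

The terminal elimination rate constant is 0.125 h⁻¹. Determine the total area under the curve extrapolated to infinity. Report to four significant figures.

Trapezoidal AUC_0→6.5:
  [0→1.5]: (0.0+133.8)/2 × 1.5 = 100.35
  [1.5→3.5]: (133.8+173.9)/2 × 2 = 307.7
  [3.5→4.5]: (173.9+170.0)/2 × 1 = 171.95
  [4.5→5]: (170.0+165.4)/2 × 0.5 = 83.85
  [5→6.5]: (165.4+146.7)/2 × 1.5 = 234.075
  Sum = 897.925 ng/mL·h
Extrapolated tail: C_last / k_e = 146.7 / 0.125 = 1173.600
AUC_0→∞ = 897.925 + 1173.600 = 2071.525 ng/mL·h

AUC = 2072 ng/mL·h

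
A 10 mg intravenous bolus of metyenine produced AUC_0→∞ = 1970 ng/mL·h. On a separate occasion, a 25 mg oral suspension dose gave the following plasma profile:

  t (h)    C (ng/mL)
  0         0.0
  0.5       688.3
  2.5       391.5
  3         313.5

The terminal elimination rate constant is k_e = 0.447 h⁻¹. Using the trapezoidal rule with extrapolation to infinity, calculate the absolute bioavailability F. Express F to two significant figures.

F = 0.43

Trapezoidal AUC_0→3 (oral suspension):
  [0→0.5]: (0.0+688.3)/2 × 0.5 = 172.075
  [0.5→2.5]: (688.3+391.5)/2 × 2 = 1079.8
  [2.5→3]: (391.5+313.5)/2 × 0.5 = 176.25
  Sum = 1428.125 ng/mL·h
Tail: C_last/k_e = 313.5/0.447 = 701.342
AUC_0→∞ (oral suspension) = 1428.125 + 701.342 = 2129.467 ng/mL·h
F = (AUC_ev/D_ev)/(AUC_iv/D_iv) = (2129.467/25)/(1970/10) = 85.17868/197 = 0.4324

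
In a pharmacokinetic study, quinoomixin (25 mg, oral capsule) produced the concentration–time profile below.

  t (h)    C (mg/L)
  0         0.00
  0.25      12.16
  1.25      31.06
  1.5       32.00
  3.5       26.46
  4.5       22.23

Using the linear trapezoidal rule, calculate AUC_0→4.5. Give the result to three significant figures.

AUC = 114 mg/L·h

Trapezoidal AUC_0→4.5:
  [0→0.25]: (0.00+12.16)/2 × 0.25 = 1.52
  [0.25→1.25]: (12.16+31.06)/2 × 1 = 21.61
  [1.25→1.5]: (31.06+32.00)/2 × 0.25 = 7.8825
  [1.5→3.5]: (32.00+26.46)/2 × 2 = 58.46
  [3.5→4.5]: (26.46+22.23)/2 × 1 = 24.345
  Sum = 113.8175 mg/L·h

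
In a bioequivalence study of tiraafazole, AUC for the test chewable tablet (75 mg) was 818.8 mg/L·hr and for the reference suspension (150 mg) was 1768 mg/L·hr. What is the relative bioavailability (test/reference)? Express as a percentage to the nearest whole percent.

F_rel = 93%

F_rel = (AUC_test/D_test) / (AUC_ref/D_ref)
      = (818.8/75) / (1768/150)
      = 10.9173 / 11.7867 = 0.9262 = 92.62%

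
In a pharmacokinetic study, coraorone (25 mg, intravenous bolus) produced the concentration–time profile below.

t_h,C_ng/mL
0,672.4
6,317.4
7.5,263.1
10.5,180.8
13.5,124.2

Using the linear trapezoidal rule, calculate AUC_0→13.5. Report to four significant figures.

AUC = 4528 ng/mL·h

Trapezoidal AUC_0→13.5:
  [0→6]: (672.4+317.4)/2 × 6 = 2969.4
  [6→7.5]: (317.4+263.1)/2 × 1.5 = 435.375
  [7.5→10.5]: (263.1+180.8)/2 × 3 = 665.85
  [10.5→13.5]: (180.8+124.2)/2 × 3 = 457.5
  Sum = 4528.125 ng/mL·h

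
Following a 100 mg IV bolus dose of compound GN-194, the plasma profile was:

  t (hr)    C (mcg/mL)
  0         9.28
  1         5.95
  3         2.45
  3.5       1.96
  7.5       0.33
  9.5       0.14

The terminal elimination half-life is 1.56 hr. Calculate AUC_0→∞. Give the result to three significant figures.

AUC = 22.5 mcg/mL·hr

Trapezoidal AUC_0→9.5:
  [0→1]: (9.28+5.95)/2 × 1 = 7.615
  [1→3]: (5.95+2.45)/2 × 2 = 8.4
  [3→3.5]: (2.45+1.96)/2 × 0.5 = 1.1025
  [3.5→7.5]: (1.96+0.33)/2 × 4 = 4.58
  [7.5→9.5]: (0.33+0.14)/2 × 2 = 0.47
  Sum = 22.1675 mcg/mL·hr
k_e = ln2 / t½ = 0.693147 / 1.56 = 0.4443 hr^-1
Extrapolated tail: C_last / k_e = 0.14 / 0.4443 = 0.315
AUC_0→∞ = 22.1675 + 0.315 = 22.4825 mcg/mL·hr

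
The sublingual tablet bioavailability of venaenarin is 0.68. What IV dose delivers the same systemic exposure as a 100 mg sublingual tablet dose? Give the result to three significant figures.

D_iv = 68.0 mg

Systemic exposure from an extravascular dose = F × D_ev, so the equivalent IV dose is F × D_ev.
D_iv = F × D_ev = 0.68 × 100 = 68 mg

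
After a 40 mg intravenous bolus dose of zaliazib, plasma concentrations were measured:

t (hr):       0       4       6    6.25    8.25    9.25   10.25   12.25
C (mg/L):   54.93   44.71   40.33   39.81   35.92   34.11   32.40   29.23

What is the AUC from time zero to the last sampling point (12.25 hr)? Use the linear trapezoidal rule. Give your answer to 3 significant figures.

AUC = 500 mg/L·hr

Trapezoidal AUC_0→12.25:
  [0→4]: (54.93+44.71)/2 × 4 = 199.28
  [4→6]: (44.71+40.33)/2 × 2 = 85.04
  [6→6.25]: (40.33+39.81)/2 × 0.25 = 10.0175
  [6.25→8.25]: (39.81+35.92)/2 × 2 = 75.73
  [8.25→9.25]: (35.92+34.11)/2 × 1 = 35.015
  [9.25→10.25]: (34.11+32.40)/2 × 1 = 33.255
  [10.25→12.25]: (32.40+29.23)/2 × 2 = 61.63
  Sum = 499.9675 mg/L·hr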